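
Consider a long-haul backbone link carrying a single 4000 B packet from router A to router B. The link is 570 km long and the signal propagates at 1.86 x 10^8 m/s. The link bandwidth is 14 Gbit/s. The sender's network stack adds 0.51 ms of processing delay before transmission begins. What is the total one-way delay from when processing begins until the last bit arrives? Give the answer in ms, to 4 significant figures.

3.577 ms

L = 4000 × 8 = 32000 bits.
Transmission delay = L/R = 32000 / 14000000000 = 0.00228571 ms.
Propagation delay = d/s = 570000 m / 186000000 m/s = 3.06452 ms.
Plus processing delay 0.51 ms = 0.51 ms.
Total = 3.577 ms.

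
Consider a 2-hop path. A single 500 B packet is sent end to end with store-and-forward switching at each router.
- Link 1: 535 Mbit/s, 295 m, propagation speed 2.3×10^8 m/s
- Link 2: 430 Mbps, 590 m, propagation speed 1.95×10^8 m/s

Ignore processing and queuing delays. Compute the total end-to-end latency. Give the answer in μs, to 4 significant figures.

L = 500 × 8 = 4000 bits.
Transmission delays (L/R per hop): 7.47664, 9.30233 μs; sum = 16.779 μs.
Propagation delays (d/s per hop): 1.28261, 3.02564 μs; sum = 4.30825 μs.
End-to-end = 21.09 μs.

21.09 μs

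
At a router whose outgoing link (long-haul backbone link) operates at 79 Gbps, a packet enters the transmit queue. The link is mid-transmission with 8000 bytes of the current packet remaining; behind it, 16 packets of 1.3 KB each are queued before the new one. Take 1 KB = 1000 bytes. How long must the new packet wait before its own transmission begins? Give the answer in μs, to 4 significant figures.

Each queued packet: L/R = 10400/79000000000 = 0.131646 μs.
16 queued → 2.10633 μs.
Plus remaining 64000 bits of current packet: 0.810127 μs.
Queuing delay = 2.916 μs.

2.916 μs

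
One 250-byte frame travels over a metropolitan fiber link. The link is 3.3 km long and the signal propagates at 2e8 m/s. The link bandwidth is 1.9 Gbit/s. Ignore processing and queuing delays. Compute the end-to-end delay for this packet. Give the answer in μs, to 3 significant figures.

L = 250 × 8 = 2000 bits.
Transmission delay = L/R = 2000 / 1900000000 = 1.05263 μs.
Propagation delay = d/s = 3300 m / 200000000 m/s = 16.5 μs.
Total = 17.6 μs.

17.6 μs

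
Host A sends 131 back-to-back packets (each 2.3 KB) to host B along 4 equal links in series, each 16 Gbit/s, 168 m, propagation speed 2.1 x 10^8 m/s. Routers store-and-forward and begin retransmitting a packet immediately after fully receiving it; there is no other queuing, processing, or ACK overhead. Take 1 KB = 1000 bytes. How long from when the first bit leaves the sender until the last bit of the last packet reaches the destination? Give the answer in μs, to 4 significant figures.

157.3 μs

Per-hop transmission t_tx = L/R = 18400/16000000000 = 1.15 μs.
Per-hop propagation t_prop = 168/210000000 = 0.8 μs.
Pipeline fill: first packet needs 4·t_tx to clear all hops; remaining 130 packets each add one t_tx.
Total = (4+131-1)·t_tx + 4·t_prop = 134·1.15 + 4·0.8 = 157.3 μs.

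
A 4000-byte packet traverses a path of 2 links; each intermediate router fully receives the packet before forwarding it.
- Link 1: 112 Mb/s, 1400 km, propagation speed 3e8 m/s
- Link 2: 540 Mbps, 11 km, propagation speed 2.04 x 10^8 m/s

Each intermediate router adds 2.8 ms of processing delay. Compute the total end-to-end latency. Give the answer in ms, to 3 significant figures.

7.87 ms

L = 4000 × 8 = 32000 bits.
Transmission delays (L/R per hop): 0.285714, 0.0592593 ms; sum = 0.344974 ms.
Propagation delays (d/s per hop): 4.66667, 0.0539216 ms; sum = 4.72059 ms.
Processing at 1 router(s): 1 × 2.8 ms = 2.8 ms.
End-to-end = 7.87 ms.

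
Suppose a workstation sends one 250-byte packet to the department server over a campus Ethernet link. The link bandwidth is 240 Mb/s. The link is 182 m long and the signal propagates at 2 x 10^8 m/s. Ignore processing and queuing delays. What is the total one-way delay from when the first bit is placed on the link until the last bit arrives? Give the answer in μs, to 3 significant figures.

L = 250 × 8 = 2000 bits.
Transmission delay = L/R = 2000 / 240000000 = 8.33333 μs.
Propagation delay = d/s = 182 m / 200000000 m/s = 0.91 μs.
Total = 9.24 μs.

9.24 μs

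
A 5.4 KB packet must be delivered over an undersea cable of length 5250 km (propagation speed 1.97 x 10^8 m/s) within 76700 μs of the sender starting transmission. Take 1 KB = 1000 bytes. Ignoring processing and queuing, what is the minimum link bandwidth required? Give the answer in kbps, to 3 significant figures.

L = 43200 bits.
Propagation delay = 5250000 / 197000000 = 26649.7 μs.
Transmission budget = 76700 − 26649.7 = 50050.3 μs.
R ≥ L / t_tx = 43200 bits / 0.0500503 s = 863 kbps.

863 kbps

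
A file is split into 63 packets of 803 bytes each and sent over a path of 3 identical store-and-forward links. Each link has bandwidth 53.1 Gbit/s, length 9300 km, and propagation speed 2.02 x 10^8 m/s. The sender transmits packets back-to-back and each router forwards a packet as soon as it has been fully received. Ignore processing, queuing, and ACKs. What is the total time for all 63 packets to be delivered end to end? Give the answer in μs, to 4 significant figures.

Per-hop transmission t_tx = L/R = 6424/53100000000 = 0.120979 μs.
Per-hop propagation t_prop = 9300000/202000000 = 46039.6 μs.
Pipeline fill: first packet needs 3·t_tx to clear all hops; remaining 62 packets each add one t_tx.
Total = (3+63-1)·t_tx + 3·t_prop = 65·0.120979 + 3·46039.6 = 138100 μs.

138100 μs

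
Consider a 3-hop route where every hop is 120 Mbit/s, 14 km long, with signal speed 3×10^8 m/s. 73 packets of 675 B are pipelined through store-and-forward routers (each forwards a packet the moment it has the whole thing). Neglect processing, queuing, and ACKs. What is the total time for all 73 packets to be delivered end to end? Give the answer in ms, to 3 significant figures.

Per-hop transmission t_tx = L/R = 5400/120000000 = 0.045 ms.
Per-hop propagation t_prop = 14000/300000000 = 0.0466667 ms.
Pipeline fill: first packet needs 3·t_tx to clear all hops; remaining 72 packets each add one t_tx.
Total = (3+73-1)·t_tx + 3·t_prop = 75·0.045 + 3·0.0466667 = 3.52 ms.

3.52 ms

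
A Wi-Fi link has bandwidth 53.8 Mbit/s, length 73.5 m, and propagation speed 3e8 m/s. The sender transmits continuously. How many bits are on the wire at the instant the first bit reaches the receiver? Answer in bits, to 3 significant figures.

Propagation delay = 73.5 / 300000000 = 2.45e-07 s.
BDP = R × t_prop = 53800000 × 2.45e-07 = 13.181 bits.

13.2 bits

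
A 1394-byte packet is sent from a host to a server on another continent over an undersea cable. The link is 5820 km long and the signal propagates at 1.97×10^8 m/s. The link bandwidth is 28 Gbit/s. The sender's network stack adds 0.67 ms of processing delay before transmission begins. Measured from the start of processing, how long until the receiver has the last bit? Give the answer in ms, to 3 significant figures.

30.2 ms

L = 1394 × 8 = 11152 bits.
Transmission delay = L/R = 11152 / 28000000000 = 0.000398286 ms.
Propagation delay = d/s = 5820000 m / 197000000 m/s = 29.5431 ms.
Plus processing delay 0.67 ms = 0.67 ms.
Total = 30.2 ms.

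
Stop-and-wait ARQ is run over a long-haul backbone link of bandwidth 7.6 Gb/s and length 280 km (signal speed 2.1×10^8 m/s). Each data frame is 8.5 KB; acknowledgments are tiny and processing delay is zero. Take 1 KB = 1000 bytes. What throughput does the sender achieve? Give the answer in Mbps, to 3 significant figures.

25.4 Mbps

t_tx = L/R = 68000/7600000000 = 8.94737e-06 s.
t_prop = 280000/210000000 = 0.00133333 s; RTT = 0.00266667 s.
Cycle = t_tx + RTT = 0.00267561 s.
Throughput = L / cycle = 68000 / 0.00267561 = 25.4 Mbps.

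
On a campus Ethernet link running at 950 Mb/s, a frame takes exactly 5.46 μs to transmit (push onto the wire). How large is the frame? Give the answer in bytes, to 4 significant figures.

648.4 bytes

L = R × t_tx = 950000000 b/s × 5.46e-06 s = 5187 bits.
In bytes: 5187 / 8 = 648.4 bytes.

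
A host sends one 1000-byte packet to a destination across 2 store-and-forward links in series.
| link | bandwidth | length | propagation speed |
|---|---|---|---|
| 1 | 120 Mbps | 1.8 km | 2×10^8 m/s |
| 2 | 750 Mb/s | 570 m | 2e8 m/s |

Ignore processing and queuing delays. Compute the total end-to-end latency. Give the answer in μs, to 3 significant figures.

L = 1000 × 8 = 8000 bits.
Transmission delays (L/R per hop): 66.6667, 10.6667 μs; sum = 77.3333 μs.
Propagation delays (d/s per hop): 9, 2.85 μs; sum = 11.85 μs.
End-to-end = 89.2 μs.

89.2 μs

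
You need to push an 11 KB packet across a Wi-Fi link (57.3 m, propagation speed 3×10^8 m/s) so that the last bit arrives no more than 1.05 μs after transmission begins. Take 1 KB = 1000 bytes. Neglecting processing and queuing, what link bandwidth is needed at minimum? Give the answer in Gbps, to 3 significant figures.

102 Gbps

L = 88000 bits.
Propagation delay = 57.3 / 300000000 = 0.191 μs.
Transmission budget = 1.05 − 0.191 = 0.859 μs.
R ≥ L / t_tx = 88000 bits / 8.59e-07 s = 102 Gbps.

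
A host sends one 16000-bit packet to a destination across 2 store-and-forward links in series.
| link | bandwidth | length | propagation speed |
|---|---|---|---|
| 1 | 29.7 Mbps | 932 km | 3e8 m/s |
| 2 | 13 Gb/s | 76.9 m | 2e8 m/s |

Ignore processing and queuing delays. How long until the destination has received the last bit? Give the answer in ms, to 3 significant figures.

Transmission delays (L/R per hop): 0.538721, 0.00123077 ms; sum = 0.539951 ms.
Propagation delays (d/s per hop): 3.10667, 0.0003845 ms; sum = 3.10705 ms.
End-to-end = 3.65 ms.

3.65 ms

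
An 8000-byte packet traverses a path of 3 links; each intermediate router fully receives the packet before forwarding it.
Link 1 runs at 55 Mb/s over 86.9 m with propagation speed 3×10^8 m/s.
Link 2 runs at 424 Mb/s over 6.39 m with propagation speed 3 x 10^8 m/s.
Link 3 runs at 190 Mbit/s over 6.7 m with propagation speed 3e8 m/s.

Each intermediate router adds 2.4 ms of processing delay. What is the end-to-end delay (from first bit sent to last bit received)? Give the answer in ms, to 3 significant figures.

6.45 ms

L = 8000 × 8 = 64000 bits.
Transmission delays (L/R per hop): 1.16364, 0.150943, 0.336842 ms; sum = 1.65142 ms.
Propagation delays (d/s per hop): 0.000289667, 2.13e-05, 2.23333e-05 ms; sum = 0.0003333 ms.
Processing at 2 router(s): 2 × 2.4 ms = 4.8 ms.
End-to-end = 6.45 ms.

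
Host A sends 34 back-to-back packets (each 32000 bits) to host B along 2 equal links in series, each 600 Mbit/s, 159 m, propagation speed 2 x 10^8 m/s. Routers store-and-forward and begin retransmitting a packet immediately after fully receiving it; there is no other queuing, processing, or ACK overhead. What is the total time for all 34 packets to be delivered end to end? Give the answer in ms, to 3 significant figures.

Per-hop transmission t_tx = L/R = 32000/600000000 = 0.0533333 ms.
Per-hop propagation t_prop = 159/200000000 = 0.000795 ms.
Pipeline fill: first packet needs 2·t_tx to clear all hops; remaining 33 packets each add one t_tx.
Total = (2+34-1)·t_tx + 2·t_prop = 35·0.0533333 + 2·0.000795 = 1.87 ms.

1.87 ms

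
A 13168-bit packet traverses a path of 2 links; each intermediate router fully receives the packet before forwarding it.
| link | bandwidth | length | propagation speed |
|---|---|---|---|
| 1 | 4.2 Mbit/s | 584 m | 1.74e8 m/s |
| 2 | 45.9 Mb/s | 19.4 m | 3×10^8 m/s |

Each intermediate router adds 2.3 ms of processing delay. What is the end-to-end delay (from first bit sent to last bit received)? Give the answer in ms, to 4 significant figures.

5.726 ms

Transmission delays (L/R per hop): 3.13524, 0.286885 ms; sum = 3.42212 ms.
Propagation delays (d/s per hop): 0.00335632, 6.46667e-05 ms; sum = 0.00342099 ms.
Processing at 1 router(s): 1 × 2.3 ms = 2.3 ms.
End-to-end = 5.726 ms.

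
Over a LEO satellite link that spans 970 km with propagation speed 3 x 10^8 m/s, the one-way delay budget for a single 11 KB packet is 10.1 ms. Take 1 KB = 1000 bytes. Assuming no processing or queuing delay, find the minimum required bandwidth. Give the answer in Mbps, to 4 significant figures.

12.82 Mbps

L = 88000 bits.
Propagation delay = 970000 / 300000000 = 3.23333 ms.
Transmission budget = 10.1 − 3.23333 = 6.86667 ms.
R ≥ L / t_tx = 88000 bits / 0.00686667 s = 12.82 Mbps.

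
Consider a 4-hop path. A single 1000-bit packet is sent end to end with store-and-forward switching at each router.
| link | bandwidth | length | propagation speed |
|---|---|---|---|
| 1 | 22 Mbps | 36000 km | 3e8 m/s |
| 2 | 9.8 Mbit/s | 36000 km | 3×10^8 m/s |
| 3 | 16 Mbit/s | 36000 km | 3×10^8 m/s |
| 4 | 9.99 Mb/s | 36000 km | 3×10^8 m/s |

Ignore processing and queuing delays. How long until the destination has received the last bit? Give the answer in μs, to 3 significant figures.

480000 μs

Transmission delays (L/R per hop): 45.4545, 102.041, 62.5, 100.1 μs; sum = 310.095 μs.
Propagation delays (d/s per hop): 120000, 120000, 120000, 120000 μs; sum = 480000 μs.
End-to-end = 480000 μs.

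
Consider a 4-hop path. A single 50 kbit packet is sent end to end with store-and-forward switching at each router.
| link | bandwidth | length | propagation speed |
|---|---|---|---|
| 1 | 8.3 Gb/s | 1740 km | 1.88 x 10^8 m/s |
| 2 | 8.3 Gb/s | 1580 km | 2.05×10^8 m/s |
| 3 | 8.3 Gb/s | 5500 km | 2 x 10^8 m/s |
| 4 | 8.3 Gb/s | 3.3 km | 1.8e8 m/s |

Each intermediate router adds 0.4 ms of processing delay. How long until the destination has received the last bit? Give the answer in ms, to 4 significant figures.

L = 50000 bits.
Transmission delay per hop = L/R = 50000/8.3e+09 = 0.0060241 ms; 4 hops → 0.0240964 ms.
Propagation delays (d/s per hop): 9.25532, 7.70732, 27.5, 0.0183333 ms; sum = 44.481 ms.
Processing at 3 router(s): 3 × 0.4 ms = 1.2 ms.
End-to-end = 45.71 ms.

45.71 ms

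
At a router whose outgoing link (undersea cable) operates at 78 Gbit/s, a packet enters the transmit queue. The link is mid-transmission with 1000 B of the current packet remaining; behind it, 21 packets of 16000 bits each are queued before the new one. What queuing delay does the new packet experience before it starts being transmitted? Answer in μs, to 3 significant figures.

Each queued packet: L/R = 16000/78000000000 = 0.205128 μs.
21 queued → 4.30769 μs.
Plus remaining 8000 bits of current packet: 0.102564 μs.
Queuing delay = 4.41 μs.

4.41 μs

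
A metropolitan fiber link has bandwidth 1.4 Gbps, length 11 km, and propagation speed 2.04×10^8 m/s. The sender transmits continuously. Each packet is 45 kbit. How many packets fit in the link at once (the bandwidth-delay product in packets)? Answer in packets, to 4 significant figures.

1.678 packets

Propagation delay = 11000 / 204000000 = 5.39216e-05 s.
BDP = R × t_prop = 1400000000 × 5.39216e-05 = 75490.2 bits.
In packets of 45000 bits: 1.678 packets.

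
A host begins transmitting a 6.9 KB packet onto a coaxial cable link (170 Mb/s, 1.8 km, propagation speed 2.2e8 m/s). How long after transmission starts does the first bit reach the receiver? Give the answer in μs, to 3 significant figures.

First bit experiences only propagation delay: d/s = 1800/2.2e+08 = 8.18 μs.

8.18 μs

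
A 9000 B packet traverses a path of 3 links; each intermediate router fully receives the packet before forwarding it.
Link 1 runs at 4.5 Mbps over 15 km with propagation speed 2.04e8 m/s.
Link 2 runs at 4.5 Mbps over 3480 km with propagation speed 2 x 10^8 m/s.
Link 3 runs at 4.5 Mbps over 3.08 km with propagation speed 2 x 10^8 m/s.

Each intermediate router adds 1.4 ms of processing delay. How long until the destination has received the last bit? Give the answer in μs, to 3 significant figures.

68300 μs

L = 9000 × 8 = 72000 bits.
Transmission delay per hop = L/R = 72000/4500000 = 16000 μs; 3 hops → 48000 μs.
Propagation delays (d/s per hop): 73.5294, 17400, 15.4 μs; sum = 17488.9 μs.
Processing at 2 router(s): 2 × 1.4 ms = 2800 μs.
End-to-end = 68300 μs.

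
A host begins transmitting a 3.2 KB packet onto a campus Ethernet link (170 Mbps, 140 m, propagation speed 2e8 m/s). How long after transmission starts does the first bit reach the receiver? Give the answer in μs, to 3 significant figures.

0.700 μs

First bit experiences only propagation delay: d/s = 140/200000000 = 0.700 μs.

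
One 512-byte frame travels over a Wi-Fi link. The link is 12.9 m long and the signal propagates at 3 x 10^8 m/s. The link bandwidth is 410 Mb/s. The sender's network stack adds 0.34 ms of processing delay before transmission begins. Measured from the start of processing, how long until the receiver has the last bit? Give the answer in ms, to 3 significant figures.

0.350 ms

L = 512 × 8 = 4096 bits.
Transmission delay = L/R = 4096 / 410000000 = 0.00999024 ms.
Propagation delay = d/s = 12.9 m / 300000000 m/s = 4.3e-05 ms.
Plus processing delay 0.34 ms = 0.34 ms.
Total = 0.350 ms.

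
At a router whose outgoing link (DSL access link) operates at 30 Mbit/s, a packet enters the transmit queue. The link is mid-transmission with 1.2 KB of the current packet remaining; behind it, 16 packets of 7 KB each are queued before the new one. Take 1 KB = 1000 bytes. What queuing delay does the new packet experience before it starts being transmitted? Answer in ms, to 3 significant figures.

30.2 ms

Each queued packet: L/R = 56000/30000000 = 1.86667 ms.
16 queued → 29.8667 ms.
Plus remaining 9600 bits of current packet: 0.32 ms.
Queuing delay = 30.2 ms.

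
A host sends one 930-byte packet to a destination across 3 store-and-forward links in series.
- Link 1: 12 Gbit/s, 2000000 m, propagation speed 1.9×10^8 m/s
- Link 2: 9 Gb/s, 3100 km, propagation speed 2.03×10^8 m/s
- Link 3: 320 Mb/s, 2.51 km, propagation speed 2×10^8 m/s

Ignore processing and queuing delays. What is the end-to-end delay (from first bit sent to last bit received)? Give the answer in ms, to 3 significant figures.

L = 930 × 8 = 7440 bits.
Transmission delays (L/R per hop): 0.00062, 0.000826667, 0.02325 ms; sum = 0.0246967 ms.
Propagation delays (d/s per hop): 10.5263, 15.2709, 0.01255 ms; sum = 25.8098 ms.
End-to-end = 25.8 ms.

25.8 ms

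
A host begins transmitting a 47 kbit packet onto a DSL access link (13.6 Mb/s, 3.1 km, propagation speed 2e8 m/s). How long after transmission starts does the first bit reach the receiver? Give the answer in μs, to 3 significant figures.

15.5 μs

First bit experiences only propagation delay: d/s = 3100/200000000 = 15.5 μs.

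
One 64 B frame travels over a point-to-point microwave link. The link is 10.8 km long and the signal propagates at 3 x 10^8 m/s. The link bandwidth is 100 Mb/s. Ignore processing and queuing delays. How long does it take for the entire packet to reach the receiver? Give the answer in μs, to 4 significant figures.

41.12 μs

L = 64 × 8 = 512 bits.
Transmission delay = L/R = 512 / 100000000 = 5.12 μs.
Propagation delay = d/s = 10800 m / 300000000 m/s = 36 μs.
Total = 41.12 μs.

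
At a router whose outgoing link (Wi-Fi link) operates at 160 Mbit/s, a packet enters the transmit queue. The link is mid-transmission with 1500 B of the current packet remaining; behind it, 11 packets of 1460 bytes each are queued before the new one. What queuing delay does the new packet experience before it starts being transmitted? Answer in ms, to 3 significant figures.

0.878 ms

Each queued packet: L/R = 11680/160000000 = 0.073 ms.
11 queued → 0.803 ms.
Plus remaining 12000 bits of current packet: 0.075 ms.
Queuing delay = 0.878 ms.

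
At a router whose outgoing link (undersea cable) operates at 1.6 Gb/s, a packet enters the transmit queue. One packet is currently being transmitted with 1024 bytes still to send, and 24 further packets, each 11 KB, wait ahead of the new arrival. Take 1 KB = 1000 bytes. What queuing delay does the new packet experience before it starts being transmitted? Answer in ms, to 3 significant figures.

1.33 ms

Each queued packet: L/R = 88000/1600000000 = 0.055 ms.
24 queued → 1.32 ms.
Plus remaining 8192 bits of current packet: 0.00512 ms.
Queuing delay = 1.33 ms.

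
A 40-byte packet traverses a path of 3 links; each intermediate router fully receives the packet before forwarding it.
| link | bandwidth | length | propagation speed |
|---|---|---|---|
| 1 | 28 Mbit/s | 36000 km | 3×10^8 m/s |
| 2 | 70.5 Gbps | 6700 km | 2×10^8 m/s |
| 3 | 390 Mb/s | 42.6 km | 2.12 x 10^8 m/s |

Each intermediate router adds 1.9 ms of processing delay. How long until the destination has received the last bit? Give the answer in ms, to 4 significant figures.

157.5 ms

L = 40 × 8 = 320 bits.
Transmission delays (L/R per hop): 0.0114286, 4.53901e-06, 0.000820513 ms; sum = 0.0122536 ms.
Propagation delays (d/s per hop): 120, 33.5, 0.200943 ms; sum = 153.701 ms.
Processing at 2 router(s): 2 × 1.9 ms = 3.8 ms.
End-to-end = 157.5 ms.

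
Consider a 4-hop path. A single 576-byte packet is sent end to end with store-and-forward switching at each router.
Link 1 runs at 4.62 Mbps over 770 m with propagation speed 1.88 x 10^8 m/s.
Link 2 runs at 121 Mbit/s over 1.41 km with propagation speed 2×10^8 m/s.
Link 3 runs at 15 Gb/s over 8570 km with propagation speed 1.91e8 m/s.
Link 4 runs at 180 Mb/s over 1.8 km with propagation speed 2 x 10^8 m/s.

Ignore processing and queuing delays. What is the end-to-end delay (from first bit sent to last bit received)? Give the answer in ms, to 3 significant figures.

46.0 ms

L = 576 × 8 = 4608 bits.
Transmission delays (L/R per hop): 0.997403, 0.0380826, 0.0003072, 0.0256 ms; sum = 1.06139 ms.
Propagation delays (d/s per hop): 0.00409574, 0.00705, 44.8691, 0.009 ms; sum = 44.8893 ms.
End-to-end = 46.0 ms.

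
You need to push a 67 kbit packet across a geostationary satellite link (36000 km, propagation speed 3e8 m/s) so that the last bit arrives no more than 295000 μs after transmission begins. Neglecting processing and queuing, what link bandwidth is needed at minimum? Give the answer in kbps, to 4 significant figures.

Propagation delay = 36000000 / 300000000 = 120000 μs.
Transmission budget = 295000 − 120000 = 175000 μs.
R ≥ L / t_tx = 67000 bits / 0.175 s = 382.9 kbps.

382.9 kbps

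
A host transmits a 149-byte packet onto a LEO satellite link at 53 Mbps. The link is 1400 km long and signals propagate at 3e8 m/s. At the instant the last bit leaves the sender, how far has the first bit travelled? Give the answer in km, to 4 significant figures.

t_tx = L/R = 1192/53000000 = 2.24906e-05 s.
Distance = s × t_tx = 300000000 × 2.24906e-05 = 6.747 km.

6.747 km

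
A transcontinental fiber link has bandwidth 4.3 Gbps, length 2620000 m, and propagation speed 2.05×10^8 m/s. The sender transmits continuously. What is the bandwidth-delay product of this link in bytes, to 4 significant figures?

Propagation delay = 2620000 / 2.05e+08 = 0.0127805 s.
BDP = R × t_prop = 4300000000 × 0.0127805 = 54956100 bits.
In bytes: 54956100/8 = 6870000 bytes.

6870000 bytes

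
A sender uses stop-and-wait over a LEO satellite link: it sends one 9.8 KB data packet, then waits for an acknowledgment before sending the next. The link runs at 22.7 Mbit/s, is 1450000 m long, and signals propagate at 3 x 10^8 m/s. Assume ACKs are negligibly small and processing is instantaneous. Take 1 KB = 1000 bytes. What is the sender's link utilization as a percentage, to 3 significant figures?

26.3 %

t_tx = L/R = 78400/22700000 = 0.00345374 s.
t_prop = 1450000/300000000 = 0.00483333 s; RTT = 0.00966667 s.
Cycle = t_tx + RTT = 0.0131204 s.
Utilization = t_tx / cycle = 0.00345374/0.0131204 = 26.3 %.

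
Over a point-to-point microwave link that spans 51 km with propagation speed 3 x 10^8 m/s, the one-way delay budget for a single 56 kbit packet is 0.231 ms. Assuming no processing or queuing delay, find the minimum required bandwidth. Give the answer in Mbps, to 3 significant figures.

Propagation delay = 51000 / 300000000 = 0.17 ms.
Transmission budget = 0.231 − 0.17 = 0.061 ms.
R ≥ L / t_tx = 56000 bits / 6.1e-05 s = 918 Mbps.

918 Mbps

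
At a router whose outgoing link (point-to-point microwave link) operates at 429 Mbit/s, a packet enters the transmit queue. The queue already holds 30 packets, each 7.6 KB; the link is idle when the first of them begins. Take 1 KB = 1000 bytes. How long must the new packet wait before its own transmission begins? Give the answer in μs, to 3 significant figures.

4250 μs

Each queued packet: L/R = 60800/429000000 = 141.725 μs.
30 queued → 4251.75 μs.
Queuing delay = 4250 μs.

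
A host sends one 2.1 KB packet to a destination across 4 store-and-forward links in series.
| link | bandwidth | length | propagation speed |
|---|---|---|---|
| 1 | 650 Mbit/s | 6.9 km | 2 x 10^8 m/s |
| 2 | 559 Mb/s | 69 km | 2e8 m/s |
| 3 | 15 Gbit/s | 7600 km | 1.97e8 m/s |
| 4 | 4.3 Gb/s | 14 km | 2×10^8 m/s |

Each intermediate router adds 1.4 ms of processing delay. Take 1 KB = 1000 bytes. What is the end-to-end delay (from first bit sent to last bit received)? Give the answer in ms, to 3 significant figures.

L = 16800 bits.
Transmission delays (L/R per hop): 0.0258462, 0.0300537, 0.00112, 0.00390698 ms; sum = 0.0609268 ms.
Propagation delays (d/s per hop): 0.0345, 0.345, 38.5787, 0.07 ms; sum = 39.0282 ms.
Processing at 3 router(s): 3 × 1.4 ms = 4.2 ms.
End-to-end = 43.3 ms.

43.3 ms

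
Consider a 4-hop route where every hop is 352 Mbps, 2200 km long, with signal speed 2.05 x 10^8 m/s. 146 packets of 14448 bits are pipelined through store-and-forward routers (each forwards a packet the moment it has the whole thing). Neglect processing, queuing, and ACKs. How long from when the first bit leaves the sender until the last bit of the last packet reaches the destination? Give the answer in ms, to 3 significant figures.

49.0 ms

Per-hop transmission t_tx = L/R = 14448/352000000 = 0.0410455 ms.
Per-hop propagation t_prop = 2200000/2.05e+08 = 10.7317 ms.
Pipeline fill: first packet needs 4·t_tx to clear all hops; remaining 145 packets each add one t_tx.
Total = (4+146-1)·t_tx + 4·t_prop = 149·0.0410455 + 4·10.7317 = 49.0 ms.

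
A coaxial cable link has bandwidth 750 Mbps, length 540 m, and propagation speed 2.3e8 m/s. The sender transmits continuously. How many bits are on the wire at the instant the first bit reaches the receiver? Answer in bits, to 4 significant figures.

1761 bits

Propagation delay = 540 / 2.3e+08 = 2.34783e-06 s.
BDP = R × t_prop = 750000000 × 2.34783e-06 = 1760.87 bits.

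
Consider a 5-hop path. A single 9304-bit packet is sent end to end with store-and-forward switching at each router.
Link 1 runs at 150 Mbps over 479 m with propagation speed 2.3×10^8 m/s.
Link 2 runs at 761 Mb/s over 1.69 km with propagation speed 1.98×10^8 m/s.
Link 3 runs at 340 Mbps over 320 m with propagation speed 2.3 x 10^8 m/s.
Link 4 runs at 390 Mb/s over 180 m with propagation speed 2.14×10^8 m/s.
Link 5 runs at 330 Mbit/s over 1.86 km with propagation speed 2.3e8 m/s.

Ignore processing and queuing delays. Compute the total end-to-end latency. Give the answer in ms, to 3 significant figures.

Transmission delays (L/R per hop): 0.0620267, 0.012226, 0.0273647, 0.0238564, 0.0281939 ms; sum = 0.153668 ms.
Propagation delays (d/s per hop): 0.00208261, 0.00853535, 0.0013913, 0.000841121, 0.00808696 ms; sum = 0.0209373 ms.
End-to-end = 0.175 ms.

0.175 ms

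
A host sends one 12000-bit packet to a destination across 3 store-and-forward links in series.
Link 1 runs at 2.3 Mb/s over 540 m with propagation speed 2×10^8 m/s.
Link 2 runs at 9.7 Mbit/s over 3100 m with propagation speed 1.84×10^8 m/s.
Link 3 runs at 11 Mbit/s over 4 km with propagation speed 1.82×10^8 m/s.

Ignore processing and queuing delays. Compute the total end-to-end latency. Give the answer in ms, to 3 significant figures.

7.59 ms

Transmission delays (L/R per hop): 5.21739, 1.23711, 1.09091 ms; sum = 7.54541 ms.
Propagation delays (d/s per hop): 0.0027, 0.0168478, 0.021978 ms; sum = 0.0415258 ms.
End-to-end = 7.59 ms.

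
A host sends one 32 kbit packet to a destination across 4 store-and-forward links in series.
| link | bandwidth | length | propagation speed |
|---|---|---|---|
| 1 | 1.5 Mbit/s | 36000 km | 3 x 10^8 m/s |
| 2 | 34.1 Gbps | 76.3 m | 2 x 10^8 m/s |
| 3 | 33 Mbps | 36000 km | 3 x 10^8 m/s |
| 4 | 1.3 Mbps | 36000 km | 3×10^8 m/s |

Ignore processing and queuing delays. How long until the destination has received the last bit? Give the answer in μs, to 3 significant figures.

407000 μs

L = 32000 bits.
Transmission delays (L/R per hop): 21333.3, 0.938416, 969.697, 24615.4 μs; sum = 46919.4 μs.
Propagation delays (d/s per hop): 120000, 0.3815, 120000, 120000 μs; sum = 360000 μs.
End-to-end = 407000 μs.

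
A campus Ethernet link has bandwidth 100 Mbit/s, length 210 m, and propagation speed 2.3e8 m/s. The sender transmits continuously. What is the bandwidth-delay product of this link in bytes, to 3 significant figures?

11.4 bytes

Propagation delay = 210 / 2.3e+08 = 9.13043e-07 s.
BDP = R × t_prop = 100000000 × 9.13043e-07 = 91.3043 bits.
In bytes: 91.3043/8 = 11.4 bytes.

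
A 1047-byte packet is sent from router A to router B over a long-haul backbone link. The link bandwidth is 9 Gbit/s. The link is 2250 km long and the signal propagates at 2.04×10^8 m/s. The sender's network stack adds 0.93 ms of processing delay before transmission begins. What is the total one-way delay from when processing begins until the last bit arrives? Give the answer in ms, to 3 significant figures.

12.0 ms

L = 1047 × 8 = 8376 bits.
Transmission delay = L/R = 8376 / 9000000000 = 0.000930667 ms.
Propagation delay = d/s = 2250000 m / 204000000 m/s = 11.0294 ms.
Plus processing delay 0.93 ms = 0.93 ms.
Total = 12.0 ms.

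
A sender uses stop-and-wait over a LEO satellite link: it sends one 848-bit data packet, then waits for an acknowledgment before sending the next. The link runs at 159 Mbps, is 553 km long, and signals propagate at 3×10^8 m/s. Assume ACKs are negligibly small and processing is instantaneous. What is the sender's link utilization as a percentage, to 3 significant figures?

t_tx = L/R = 848/159000000 = 5.33333e-06 s.
t_prop = 553000/300000000 = 0.00184333 s; RTT = 0.00368667 s.
Cycle = t_tx + RTT = 0.003692 s.
Utilization = t_tx / cycle = 5.33333e-06/0.003692 = 0.144 %.

0.144 %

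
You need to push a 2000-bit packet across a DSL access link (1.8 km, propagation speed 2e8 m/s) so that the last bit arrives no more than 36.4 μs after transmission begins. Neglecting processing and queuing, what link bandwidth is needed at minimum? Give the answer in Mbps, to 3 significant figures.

73.0 Mbps

Propagation delay = 1800 / 200000000 = 9 μs.
Transmission budget = 36.4 − 9 = 27.4 μs.
R ≥ L / t_tx = 2000 bits / 2.74e-05 s = 73.0 Mbps.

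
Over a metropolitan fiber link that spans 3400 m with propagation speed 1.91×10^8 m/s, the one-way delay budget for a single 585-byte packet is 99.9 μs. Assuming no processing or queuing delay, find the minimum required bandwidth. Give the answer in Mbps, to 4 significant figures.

L = 4680 bits.
Propagation delay = 3400 / 191000000 = 17.801 μs.
Transmission budget = 99.9 − 17.801 = 82.099 μs.
R ≥ L / t_tx = 4680 bits / 8.2099e-05 s = 57.00 Mbps.

57.00 Mbps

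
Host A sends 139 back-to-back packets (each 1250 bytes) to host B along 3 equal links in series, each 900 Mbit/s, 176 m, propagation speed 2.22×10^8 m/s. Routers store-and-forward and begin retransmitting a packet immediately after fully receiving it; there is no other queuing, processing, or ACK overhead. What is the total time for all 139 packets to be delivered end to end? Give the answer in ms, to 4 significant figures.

1.569 ms

Per-hop transmission t_tx = L/R = 10000/900000000 = 0.0111111 ms.
Per-hop propagation t_prop = 176/2.22e+08 = 0.000792793 ms.
Pipeline fill: first packet needs 3·t_tx to clear all hops; remaining 138 packets each add one t_tx.
Total = (3+139-1)·t_tx + 3·t_prop = 141·0.0111111 + 3·0.000792793 = 1.569 ms.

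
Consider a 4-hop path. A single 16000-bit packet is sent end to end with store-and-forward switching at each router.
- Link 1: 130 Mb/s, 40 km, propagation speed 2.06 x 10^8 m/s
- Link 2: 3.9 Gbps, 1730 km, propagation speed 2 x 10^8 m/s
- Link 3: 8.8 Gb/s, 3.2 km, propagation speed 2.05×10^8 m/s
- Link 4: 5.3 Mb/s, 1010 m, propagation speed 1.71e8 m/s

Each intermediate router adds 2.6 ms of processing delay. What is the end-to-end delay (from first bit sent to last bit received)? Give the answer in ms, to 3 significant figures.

19.8 ms

Transmission delays (L/R per hop): 0.123077, 0.00410256, 0.00181818, 3.01887 ms; sum = 3.14787 ms.
Propagation delays (d/s per hop): 0.194175, 8.65, 0.0156098, 0.00590643 ms; sum = 8.86569 ms.
Processing at 3 router(s): 3 × 2.6 ms = 7.8 ms.
End-to-end = 19.8 ms.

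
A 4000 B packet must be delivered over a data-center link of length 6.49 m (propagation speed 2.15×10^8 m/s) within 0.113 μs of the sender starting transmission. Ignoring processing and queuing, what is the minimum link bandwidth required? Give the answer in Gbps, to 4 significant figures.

L = 32000 bits.
Propagation delay = 6.49 / 215000000 = 0.030186 μs.
Transmission budget = 0.113 − 0.030186 = 0.082814 μs.
R ≥ L / t_tx = 32000 bits / 8.2814e-08 s = 386.4 Gbps.

386.4 Gbps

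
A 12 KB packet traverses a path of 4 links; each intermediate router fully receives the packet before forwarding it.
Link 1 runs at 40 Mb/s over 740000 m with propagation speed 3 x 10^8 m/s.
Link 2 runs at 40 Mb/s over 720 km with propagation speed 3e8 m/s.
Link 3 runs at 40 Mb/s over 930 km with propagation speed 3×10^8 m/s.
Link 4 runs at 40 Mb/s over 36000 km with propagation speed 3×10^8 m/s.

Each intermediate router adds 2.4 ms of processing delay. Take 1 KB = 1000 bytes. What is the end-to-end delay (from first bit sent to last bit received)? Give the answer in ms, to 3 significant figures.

L = 96000 bits.
Transmission delay per hop = L/R = 96000/40000000 = 2.4 ms; 4 hops → 9.6 ms.
Propagation delays (d/s per hop): 2.46667, 2.4, 3.1, 120 ms; sum = 127.967 ms.
Processing at 3 router(s): 3 × 2.4 ms = 7.2 ms.
End-to-end = 145 ms.

145 ms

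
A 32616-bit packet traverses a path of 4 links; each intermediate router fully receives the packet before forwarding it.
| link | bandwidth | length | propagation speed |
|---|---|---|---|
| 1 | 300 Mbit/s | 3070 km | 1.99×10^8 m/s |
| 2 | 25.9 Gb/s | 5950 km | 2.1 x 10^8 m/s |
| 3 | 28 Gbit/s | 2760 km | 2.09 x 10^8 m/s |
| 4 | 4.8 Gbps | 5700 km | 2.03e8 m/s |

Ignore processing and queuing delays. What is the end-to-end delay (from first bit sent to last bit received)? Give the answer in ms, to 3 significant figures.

85.2 ms

Transmission delays (L/R per hop): 0.10872, 0.00125931, 0.00116486, 0.006795 ms; sum = 0.117939 ms.
Propagation delays (d/s per hop): 15.4271, 28.3333, 13.2057, 28.0788 ms; sum = 85.045 ms.
End-to-end = 85.2 ms.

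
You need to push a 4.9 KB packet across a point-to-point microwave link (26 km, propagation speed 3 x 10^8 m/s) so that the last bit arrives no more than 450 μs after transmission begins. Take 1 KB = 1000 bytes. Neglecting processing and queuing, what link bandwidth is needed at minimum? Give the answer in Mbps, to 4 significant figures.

107.9 Mbps

L = 39200 bits.
Propagation delay = 26000 / 300000000 = 86.6667 μs.
Transmission budget = 450 − 86.6667 = 363.333 μs.
R ≥ L / t_tx = 39200 bits / 0.000363333 s = 107.9 Mbps.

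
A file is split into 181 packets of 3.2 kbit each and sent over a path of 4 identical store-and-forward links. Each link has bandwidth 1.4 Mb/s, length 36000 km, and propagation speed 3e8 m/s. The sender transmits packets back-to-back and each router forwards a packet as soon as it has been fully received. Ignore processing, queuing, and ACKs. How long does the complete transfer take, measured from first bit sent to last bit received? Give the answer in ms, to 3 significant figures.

Per-hop transmission t_tx = L/R = 3200/1400000 = 2.28571 ms.
Per-hop propagation t_prop = 36000000/300000000 = 120 ms.
Pipeline fill: first packet needs 4·t_tx to clear all hops; remaining 180 packets each add one t_tx.
Total = (4+181-1)·t_tx + 4·t_prop = 184·2.28571 + 4·120 = 901 ms.

901 ms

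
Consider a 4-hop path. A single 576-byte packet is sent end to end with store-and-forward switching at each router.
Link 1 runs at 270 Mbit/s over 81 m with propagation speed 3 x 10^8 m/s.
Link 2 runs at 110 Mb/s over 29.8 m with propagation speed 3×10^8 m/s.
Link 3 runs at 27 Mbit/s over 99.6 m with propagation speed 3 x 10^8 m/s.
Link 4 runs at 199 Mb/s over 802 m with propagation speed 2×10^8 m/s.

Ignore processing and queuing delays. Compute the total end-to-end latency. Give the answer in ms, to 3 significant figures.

L = 576 × 8 = 4608 bits.
Transmission delays (L/R per hop): 0.0170667, 0.0418909, 0.170667, 0.0231558 ms; sum = 0.25278 ms.
Propagation delays (d/s per hop): 0.00027, 9.93333e-05, 0.000332, 0.00401 ms; sum = 0.00471133 ms.
End-to-end = 0.257 ms.

0.257 ms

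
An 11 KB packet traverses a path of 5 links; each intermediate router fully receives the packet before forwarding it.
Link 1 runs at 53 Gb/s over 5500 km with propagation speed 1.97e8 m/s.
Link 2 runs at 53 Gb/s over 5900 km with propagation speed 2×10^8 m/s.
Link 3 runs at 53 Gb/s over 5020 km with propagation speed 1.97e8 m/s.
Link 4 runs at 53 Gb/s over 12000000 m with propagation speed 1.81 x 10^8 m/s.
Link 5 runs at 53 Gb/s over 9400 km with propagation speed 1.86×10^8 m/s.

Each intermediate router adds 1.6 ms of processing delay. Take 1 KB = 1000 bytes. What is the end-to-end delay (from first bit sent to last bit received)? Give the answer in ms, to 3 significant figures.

206 ms

L = 88000 bits.
Transmission delay per hop = L/R = 88000/53000000000 = 0.00166038 ms; 5 hops → 0.00830189 ms.
Propagation delays (d/s per hop): 27.9188, 29.5, 25.4822, 66.2983, 50.5376 ms; sum = 199.737 ms.
Processing at 4 router(s): 4 × 1.6 ms = 6.4 ms.
End-to-end = 206 ms.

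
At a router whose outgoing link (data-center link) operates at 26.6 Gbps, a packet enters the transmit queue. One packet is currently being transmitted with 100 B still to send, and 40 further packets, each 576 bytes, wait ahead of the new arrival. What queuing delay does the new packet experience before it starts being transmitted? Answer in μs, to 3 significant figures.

6.96 μs

Each queued packet: L/R = 4608/26600000000 = 0.173233 μs.
40 queued → 6.92932 μs.
Plus remaining 800 bits of current packet: 0.0300752 μs.
Queuing delay = 6.96 μs.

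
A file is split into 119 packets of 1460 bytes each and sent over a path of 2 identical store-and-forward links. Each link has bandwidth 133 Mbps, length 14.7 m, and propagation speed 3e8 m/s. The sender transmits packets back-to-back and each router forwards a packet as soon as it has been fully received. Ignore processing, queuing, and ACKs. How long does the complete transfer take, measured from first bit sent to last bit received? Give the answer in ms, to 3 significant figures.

10.5 ms

Per-hop transmission t_tx = L/R = 11680/133000000 = 0.0878195 ms.
Per-hop propagation t_prop = 14.7/300000000 = 4.9e-05 ms.
Pipeline fill: first packet needs 2·t_tx to clear all hops; remaining 118 packets each add one t_tx.
Total = (2+119-1)·t_tx + 2·t_prop = 120·0.0878195 + 2·4.9e-05 = 10.5 ms.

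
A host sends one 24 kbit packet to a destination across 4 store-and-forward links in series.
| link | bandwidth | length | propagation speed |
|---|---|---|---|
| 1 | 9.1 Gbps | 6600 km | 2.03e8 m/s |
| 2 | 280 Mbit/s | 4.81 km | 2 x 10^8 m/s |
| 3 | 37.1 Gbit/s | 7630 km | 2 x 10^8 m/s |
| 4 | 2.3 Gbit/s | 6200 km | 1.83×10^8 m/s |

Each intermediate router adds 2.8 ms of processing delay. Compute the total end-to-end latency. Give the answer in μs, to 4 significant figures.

L = 24000 bits.
Transmission delays (L/R per hop): 2.63736, 85.7143, 0.6469, 10.4348 μs; sum = 99.4333 μs.
Propagation delays (d/s per hop): 32512.3, 24.05, 38150, 33879.8 μs; sum = 104566 μs.
Processing at 3 router(s): 3 × 2.8 ms = 8400 μs.
End-to-end = 113100 μs.

113100 μs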